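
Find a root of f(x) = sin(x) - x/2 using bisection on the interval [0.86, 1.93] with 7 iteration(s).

f(x) = sin(x) - x/2
Initial interval: [0.86, 1.93]

Iteration 1:
  c_1 = (0.860000 + 1.930000)/2 = 1.395000
  f(c_1) = f(1.395000) = 0.287088
  f(a) × f(c) ≥ 0, new interval: [1.395000, 1.930000]
Iteration 2:
  c_2 = (1.395000 + 1.930000)/2 = 1.662500
  f(c_2) = f(1.662500) = 0.164548
  f(a) × f(c) ≥ 0, new interval: [1.662500, 1.930000]
Iteration 3:
  c_3 = (1.662500 + 1.930000)/2 = 1.796250
  f(c_3) = f(1.796250) = 0.076568
  f(a) × f(c) ≥ 0, new interval: [1.796250, 1.930000]
Iteration 4:
  c_4 = (1.796250 + 1.930000)/2 = 1.863125
  f(c_4) = f(1.863125) = 0.026013
  f(a) × f(c) ≥ 0, new interval: [1.863125, 1.930000]
Iteration 5:
  c_5 = (1.863125 + 1.930000)/2 = 1.896562
  f(c_5) = f(1.896562) = -0.000875
  f(a) × f(c) < 0, new interval: [1.863125, 1.896562]
Iteration 6:
  c_6 = (1.863125 + 1.896562)/2 = 1.879844
  f(c_6) = f(1.879844) = 0.012702
  f(a) × f(c) ≥ 0, new interval: [1.879844, 1.896562]
Iteration 7:
  c_7 = (1.879844 + 1.896562)/2 = 1.888203
  f(c_7) = f(1.888203) = 0.005946
  f(a) × f(c) ≥ 0, new interval: [1.888203, 1.896562]

After 7 iteration(s), the approximation is c_7 = 1.888203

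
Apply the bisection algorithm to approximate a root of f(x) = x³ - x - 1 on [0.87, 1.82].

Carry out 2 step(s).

f(x) = x³ - x - 1
Initial interval: [0.87, 1.82]

Iteration 1:
  c_1 = (0.870000 + 1.820000)/2 = 1.345000
  f(c_1) = f(1.345000) = 0.088139
  f(a) × f(c) < 0, new interval: [0.870000, 1.345000]
Iteration 2:
  c_2 = (0.870000 + 1.345000)/2 = 1.107500
  f(c_2) = f(1.107500) = -0.749089
  f(a) × f(c) ≥ 0, new interval: [1.107500, 1.345000]

After 2 iteration(s), the approximation is c_2 = 1.107500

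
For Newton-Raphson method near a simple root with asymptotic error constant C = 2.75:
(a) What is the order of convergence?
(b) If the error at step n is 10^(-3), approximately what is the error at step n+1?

(a) Newton-Raphson has quadratic (order 2) convergence near simple roots.
    This means |e_{n+1}| ≈ C|e_n|².

(b) With |e_n| = 10^(-3) and C = 2.75:
    |e_{n+1}| ≈ 2.75 × (10^(-3))² = 2.75 × 10^(-6)

(a) 2 (quadratic); (b) |e_{n+1}| ≈ 2.750e-06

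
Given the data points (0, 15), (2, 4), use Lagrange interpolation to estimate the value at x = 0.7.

Lagrange interpolation formula:
P(x) = Σ yᵢ × Lᵢ(x)
where Lᵢ(x) = Π_{j≠i} (x - xⱼ)/(xᵢ - xⱼ)

L_0(0.7) = (0.7 - 2)/(0 - 2) = 0.650000
L_1(0.7) = (0.7 - 0)/(2 - 0) = 0.350000

P(0.7) = 15×L_0(0.7) + 4×L_1(0.7)
P(0.7) = 11.150000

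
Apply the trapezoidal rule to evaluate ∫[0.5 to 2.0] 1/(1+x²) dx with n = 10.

f(x) = 1/(1+x²)
a = 0.5, b = 2.0, n = 10
h = (b - a)/n = 0.150000

Trapezoidal rule: (h/2)[f(x₀) + 2f(x₁) + 2f(x₂) + ... + f(xₙ)]

x_0 = 0.5000, f(x_0) = 0.800000, coefficient = 1
x_1 = 0.6500, f(x_1) = 0.702988, coefficient = 2
x_2 = 0.8000, f(x_2) = 0.609756, coefficient = 2
x_3 = 0.9500, f(x_3) = 0.525624, coefficient = 2
x_4 = 1.1000, f(x_4) = 0.452489, coefficient = 2
x_5 = 1.2500, f(x_5) = 0.390244, coefficient = 2
x_6 = 1.4000, f(x_6) = 0.337838, coefficient = 2
x_7 = 1.5500, f(x_7) = 0.293902, coefficient = 2
x_8 = 1.7000, f(x_8) = 0.257069, coefficient = 2
x_9 = 1.8500, f(x_9) = 0.226116, coefficient = 2
x_10 = 2.0000, f(x_10) = 0.200000, coefficient = 1

I ≈ (0.150000/2) × 8.592052 = 0.644404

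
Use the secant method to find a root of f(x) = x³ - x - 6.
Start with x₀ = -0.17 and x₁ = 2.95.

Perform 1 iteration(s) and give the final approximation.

f(x) = x³ - x - 6
x₀ = -0.17, x₁ = 2.95

Secant formula: x_{n+1} = x_n - f(x_n)(x_n - x_{n-1})/(f(x_n) - f(x_{n-1}))

Iteration 1:
  f(-0.170000) = -5.834913
  f(2.950000) = 16.722375
  x_2 = 2.950000 - 16.722375×(2.950000 - (-0.170000))/(16.722375 - (-5.834913))
       = 0.637053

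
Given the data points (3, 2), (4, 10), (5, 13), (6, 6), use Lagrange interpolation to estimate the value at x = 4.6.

Lagrange interpolation formula:
P(x) = Σ yᵢ × Lᵢ(x)
where Lᵢ(x) = Π_{j≠i} (x - xⱼ)/(xᵢ - xⱼ)

L_0(4.6) = (4.6 - 4)/(3 - 4) × (4.6 - 5)/(3 - 5) × (4.6 - 6)/(3 - 6) = -0.056000
L_1(4.6) = (4.6 - 3)/(4 - 3) × (4.6 - 5)/(4 - 5) × (4.6 - 6)/(4 - 6) = 0.448000
L_2(4.6) = (4.6 - 3)/(5 - 3) × (4.6 - 4)/(5 - 4) × (4.6 - 6)/(5 - 6) = 0.672000
L_3(4.6) = (4.6 - 3)/(6 - 3) × (4.6 - 4)/(6 - 4) × (4.6 - 5)/(6 - 5) = -0.064000

P(4.6) = 2×L_0(4.6) + 10×L_1(4.6) + 13×L_2(4.6) + 6×L_3(4.6)
P(4.6) = 12.720000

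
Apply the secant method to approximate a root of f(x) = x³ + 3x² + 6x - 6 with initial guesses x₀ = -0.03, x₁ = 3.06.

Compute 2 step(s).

f(x) = x³ + 3x² + 6x - 6
x₀ = -0.03, x₁ = 3.06

Secant formula: x_{n+1} = x_n - f(x_n)(x_n - x_{n-1})/(f(x_n) - f(x_{n-1}))

Iteration 1:
  f(-0.030000) = -6.177327
  f(3.060000) = 69.103416
  x_2 = 3.060000 - 69.103416×(3.060000 - (-0.030000))/(69.103416 - (-6.177327))
       = 0.223557
Iteration 2:
  f(3.060000) = 69.103416
  f(0.223557) = -4.497554
  x_3 = 0.223557 - (-4.497554)×(0.223557 - 3.060000)/(-4.497554 - 69.103416)
       = 0.396884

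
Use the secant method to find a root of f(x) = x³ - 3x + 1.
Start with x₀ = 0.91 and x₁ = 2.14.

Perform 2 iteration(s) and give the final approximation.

f(x) = x³ - 3x + 1
x₀ = 0.91, x₁ = 2.14

Secant formula: x_{n+1} = x_n - f(x_n)(x_n - x_{n-1})/(f(x_n) - f(x_{n-1}))

Iteration 1:
  f(0.910000) = -0.976429
  f(2.140000) = 4.380344
  x_2 = 2.140000 - 4.380344×(2.140000 - 0.910000)/(4.380344 - (-0.976429))
       = 1.134204
Iteration 2:
  f(2.140000) = 4.380344
  f(1.134204) = -0.943551
  x_3 = 1.134204 - (-0.943551)×(1.134204 - 2.140000)/(-0.943551 - 4.380344)
       = 1.312460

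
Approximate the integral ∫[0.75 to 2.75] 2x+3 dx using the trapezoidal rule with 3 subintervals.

f(x) = 2x+3
a = 0.75, b = 2.75, n = 3
h = (b - a)/n = 0.666667

Trapezoidal rule: (h/2)[f(x₀) + 2f(x₁) + 2f(x₂) + ... + f(xₙ)]

x_0 = 0.7500, f(x_0) = 4.500000, coefficient = 1
x_1 = 1.4167, f(x_1) = 5.833333, coefficient = 2
x_2 = 2.0833, f(x_2) = 7.166667, coefficient = 2
x_3 = 2.7500, f(x_3) = 8.500000, coefficient = 1

I ≈ (0.666667/2) × 39.000000 = 13.000000
Exact value: 13.000000
Error: 0.000000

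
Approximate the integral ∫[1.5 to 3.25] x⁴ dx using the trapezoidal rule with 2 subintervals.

f(x) = x⁴
a = 1.5, b = 3.25, n = 2
h = (b - a)/n = 0.875000

Trapezoidal rule: (h/2)[f(x₀) + 2f(x₁) + 2f(x₂) + ... + f(xₙ)]

x_0 = 1.5000, f(x_0) = 5.062500, coefficient = 1
x_1 = 2.3750, f(x_1) = 31.816650, coefficient = 2
x_2 = 3.2500, f(x_2) = 111.566406, coefficient = 1

I ≈ (0.875000/2) × 180.262207 = 78.864716
Exact value: 70.999414
Error: 7.865302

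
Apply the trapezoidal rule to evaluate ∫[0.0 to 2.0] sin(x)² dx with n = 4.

f(x) = sin(x)²
a = 0.0, b = 2.0, n = 4
h = (b - a)/n = 0.500000

Trapezoidal rule: (h/2)[f(x₀) + 2f(x₁) + 2f(x₂) + ... + f(xₙ)]

x_0 = 0.0000, f(x_0) = 0.000000, coefficient = 1
x_1 = 0.5000, f(x_1) = 0.229849, coefficient = 2
x_2 = 1.0000, f(x_2) = 0.708073, coefficient = 2
x_3 = 1.5000, f(x_3) = 0.994996, coefficient = 2
x_4 = 2.0000, f(x_4) = 0.826822, coefficient = 1

I ≈ (0.500000/2) × 4.692659 = 1.173165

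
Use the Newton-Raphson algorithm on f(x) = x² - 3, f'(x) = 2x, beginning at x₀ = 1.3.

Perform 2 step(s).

f(x) = x² - 3
f'(x) = 2x
x₀ = 1.3

Newton-Raphson formula: x_{n+1} = x_n - f(x_n)/f'(x_n)

Iteration 1:
  f(1.300000) = -1.310000
  f'(1.300000) = 2.600000
  x_1 = 1.300000 - (-1.310000)/2.600000 = 1.803846
Iteration 2:
  f(1.803846) = 0.253861
  f'(1.803846) = 3.607692
  x_2 = 1.803846 - 0.253861/3.607692 = 1.733480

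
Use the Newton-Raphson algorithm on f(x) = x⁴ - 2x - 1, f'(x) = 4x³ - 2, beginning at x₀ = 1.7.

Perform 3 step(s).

f(x) = x⁴ - 2x - 1
f'(x) = 4x³ - 2
x₀ = 1.7

Newton-Raphson formula: x_{n+1} = x_n - f(x_n)/f'(x_n)

Iteration 1:
  f(1.700000) = 3.952100
  f'(1.700000) = 17.652000
  x_1 = 1.700000 - 3.952100/17.652000 = 1.476110
Iteration 2:
  f(1.476110) = 0.795392
  f'(1.476110) = 10.865198
  x_2 = 1.476110 - 0.795392/10.865198 = 1.402905
Iteration 3:
  f(1.402905) = 0.067773
  f'(1.402905) = 9.044464
  x_3 = 1.402905 - 0.067773/9.044464 = 1.395412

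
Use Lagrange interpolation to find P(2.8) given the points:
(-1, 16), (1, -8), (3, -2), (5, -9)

Lagrange interpolation formula:
P(x) = Σ yᵢ × Lᵢ(x)
where Lᵢ(x) = Π_{j≠i} (x - xⱼ)/(xᵢ - xⱼ)

L_0(2.8) = (2.8 - 1)/(-1 - 1) × (2.8 - 3)/(-1 - 3) × (2.8 - 5)/(-1 - 5) = -0.016500
L_1(2.8) = (2.8 - (-1))/(1 - (-1)) × (2.8 - 3)/(1 - 3) × (2.8 - 5)/(1 - 5) = 0.104500
L_2(2.8) = (2.8 - (-1))/(3 - (-1)) × (2.8 - 1)/(3 - 1) × (2.8 - 5)/(3 - 5) = 0.940500
L_3(2.8) = (2.8 - (-1))/(5 - (-1)) × (2.8 - 1)/(5 - 1) × (2.8 - 3)/(5 - 3) = -0.028500

P(2.8) = 16×L_0(2.8) + (-8)×L_1(2.8) + (-2)×L_2(2.8) + (-9)×L_3(2.8)
P(2.8) = -2.724500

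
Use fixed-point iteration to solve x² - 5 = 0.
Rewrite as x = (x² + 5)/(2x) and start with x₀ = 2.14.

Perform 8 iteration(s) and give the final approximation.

Equation: x² - 5 = 0
Fixed-point form: x = (x² + 5)/(2x)
x₀ = 2.14

x_1 = g(2.140000) = 2.238224
x_2 = g(2.238224) = 2.236069
x_3 = g(2.236069) = 2.236068
x_4 = g(2.236068) = 2.236068
x_5 = g(2.236068) = 2.236068
x_6 = g(2.236068) = 2.236068
x_7 = g(2.236068) = 2.236068
x_8 = g(2.236068) = 2.236068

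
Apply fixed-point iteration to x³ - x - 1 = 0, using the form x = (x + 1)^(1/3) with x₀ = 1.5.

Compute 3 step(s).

Equation: x³ - x - 1 = 0
Fixed-point form: x = (x + 1)^(1/3)
x₀ = 1.5

x_1 = g(1.500000) = 1.357209
x_2 = g(1.357209) = 1.330861
x_3 = g(1.330861) = 1.325884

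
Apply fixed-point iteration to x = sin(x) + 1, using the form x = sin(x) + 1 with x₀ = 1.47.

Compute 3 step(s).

Equation: x = sin(x) + 1
Fixed-point form: x = sin(x) + 1
x₀ = 1.47

x_1 = g(1.470000) = 1.994924
x_2 = g(1.994924) = 1.911398
x_3 = g(1.911398) = 1.942554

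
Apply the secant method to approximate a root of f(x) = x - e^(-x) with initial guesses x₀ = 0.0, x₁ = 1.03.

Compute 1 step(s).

f(x) = x - e^(-x)
x₀ = 0.0, x₁ = 1.03

Secant formula: x_{n+1} = x_n - f(x_n)(x_n - x_{n-1})/(f(x_n) - f(x_{n-1}))

Iteration 1:
  f(0.000000) = -1.000000
  f(1.030000) = 0.672993
  x_2 = 1.030000 - 0.672993×(1.030000 - 0.000000)/(0.672993 - (-1.000000))
       = 0.615663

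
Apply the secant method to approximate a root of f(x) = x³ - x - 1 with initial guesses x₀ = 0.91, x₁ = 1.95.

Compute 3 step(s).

f(x) = x³ - x - 1
x₀ = 0.91, x₁ = 1.95

Secant formula: x_{n+1} = x_n - f(x_n)(x_n - x_{n-1})/(f(x_n) - f(x_{n-1}))

Iteration 1:
  f(0.910000) = -1.156429
  f(1.950000) = 4.464875
  x_2 = 1.950000 - 4.464875×(1.950000 - 0.910000)/(4.464875 - (-1.156429))
       = 1.123951
Iteration 2:
  f(1.950000) = 4.464875
  f(1.123951) = -0.704101
  x_3 = 1.123951 - (-0.704101)×(1.123951 - 1.950000)/(-0.704101 - 4.464875)
       = 1.236473
Iteration 3:
  f(1.123951) = -0.704101
  f(1.236473) = -0.346072
  x_4 = 1.236473 - (-0.346072)×(1.236473 - 1.123951)/(-0.346072 - (-0.704101))
       = 1.345237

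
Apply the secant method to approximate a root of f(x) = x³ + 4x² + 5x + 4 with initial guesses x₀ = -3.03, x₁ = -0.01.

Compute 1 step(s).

f(x) = x³ + 4x² + 5x + 4
x₀ = -3.03, x₁ = -0.01

Secant formula: x_{n+1} = x_n - f(x_n)(x_n - x_{n-1})/(f(x_n) - f(x_{n-1}))

Iteration 1:
  f(-3.030000) = -2.244527
  f(-0.010000) = 3.950399
  x_2 = -0.010000 - 3.950399×(-0.010000 - (-3.030000))/(3.950399 - (-2.244527))
       = -1.935803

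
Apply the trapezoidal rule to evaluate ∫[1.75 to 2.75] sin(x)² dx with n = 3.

f(x) = sin(x)²
a = 1.75, b = 2.75, n = 3
h = (b - a)/n = 0.333333

Trapezoidal rule: (h/2)[f(x₀) + 2f(x₁) + 2f(x₂) + ... + f(xₙ)]

x_0 = 1.7500, f(x_0) = 0.968228, coefficient = 1
x_1 = 2.0833, f(x_1) = 0.759518, coefficient = 2
x_2 = 2.4167, f(x_2) = 0.439675, coefficient = 2
x_3 = 2.7500, f(x_3) = 0.145665, coefficient = 1

I ≈ (0.333333/2) × 3.512279 = 0.585380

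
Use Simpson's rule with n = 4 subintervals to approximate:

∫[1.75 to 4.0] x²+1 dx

f(x) = x²+1
a = 1.75, b = 4.0, n = 4
h = (b - a)/n = 0.562500

Simpson's rule: (h/3)[f(x₀) + 4f(x₁) + 2f(x₂) + ... + f(xₙ)]

x_0 = 1.7500, f(x_0) = 4.062500, coefficient = 1
x_1 = 2.3125, f(x_1) = 6.347656, coefficient = 4
x_2 = 2.8750, f(x_2) = 9.265625, coefficient = 2
x_3 = 3.4375, f(x_3) = 12.816406, coefficient = 4
x_4 = 4.0000, f(x_4) = 17.000000, coefficient = 1

I ≈ (0.562500/3) × 116.250000 = 21.796875
Exact value: 21.796875
Error: 0.000000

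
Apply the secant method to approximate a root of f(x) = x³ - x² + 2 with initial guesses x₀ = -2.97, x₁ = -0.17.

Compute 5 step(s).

f(x) = x³ - x² + 2
x₀ = -2.97, x₁ = -0.17

Secant formula: x_{n+1} = x_n - f(x_n)(x_n - x_{n-1})/(f(x_n) - f(x_{n-1}))

Iteration 1:
  f(-2.970000) = -33.018973
  f(-0.170000) = 1.966187
  x_2 = -0.170000 - 1.966187×(-0.170000 - (-2.970000))/(1.966187 - (-33.018973))
       = -0.327362
Iteration 2:
  f(-0.170000) = 1.966187
  f(-0.327362) = 1.857752
  x_3 = -0.327362 - 1.857752×(-0.327362 - (-0.170000))/(1.857752 - 1.966187)
       = -3.023356
Iteration 3:
  f(-0.327362) = 1.857752
  f(-3.023356) = -34.776204
  x_4 = -3.023356 - (-34.776204)×(-3.023356 - (-0.327362))/(-34.776204 - 1.857752)
       = -0.464079
Iteration 4:
  f(-3.023356) = -34.776204
  f(-0.464079) = 1.684683
  x_5 = -0.464079 - 1.684683×(-0.464079 - (-3.023356))/(1.684683 - (-34.776204))
       = -0.582331
Iteration 5:
  f(-0.464079) = 1.684683
  f(-0.582331) = 1.463417
  x_6 = -0.582331 - 1.463417×(-0.582331 - (-0.464079))/(1.463417 - 1.684683)
       = -1.364432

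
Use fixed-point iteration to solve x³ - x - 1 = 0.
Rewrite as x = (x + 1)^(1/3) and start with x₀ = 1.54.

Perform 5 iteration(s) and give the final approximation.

Equation: x³ - x - 1 = 0
Fixed-point form: x = (x + 1)^(1/3)
x₀ = 1.54

x_1 = g(1.540000) = 1.364409
x_2 = g(1.364409) = 1.332215
x_3 = g(1.332215) = 1.326140
x_4 = g(1.326140) = 1.324988
x_5 = g(1.324988) = 1.324769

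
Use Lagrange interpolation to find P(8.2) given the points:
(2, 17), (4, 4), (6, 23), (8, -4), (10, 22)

Lagrange interpolation formula:
P(x) = Σ yᵢ × Lᵢ(x)
where Lᵢ(x) = Π_{j≠i} (x - xⱼ)/(xᵢ - xⱼ)

L_0(8.2) = (8.2 - 4)/(2 - 4) × (8.2 - 6)/(2 - 6) × (8.2 - 8)/(2 - 8) × (8.2 - 10)/(2 - 10) = -0.008662
L_1(8.2) = (8.2 - 2)/(4 - 2) × (8.2 - 6)/(4 - 6) × (8.2 - 8)/(4 - 8) × (8.2 - 10)/(4 - 10) = 0.051150
L_2(8.2) = (8.2 - 2)/(6 - 2) × (8.2 - 4)/(6 - 4) × (8.2 - 8)/(6 - 8) × (8.2 - 10)/(6 - 10) = -0.146475
L_3(8.2) = (8.2 - 2)/(8 - 2) × (8.2 - 4)/(8 - 4) × (8.2 - 6)/(8 - 6) × (8.2 - 10)/(8 - 10) = 1.074150
L_4(8.2) = (8.2 - 2)/(10 - 2) × (8.2 - 4)/(10 - 4) × (8.2 - 6)/(10 - 6) × (8.2 - 8)/(10 - 8) = 0.029837

P(8.2) = 17×L_0(8.2) + 4×L_1(8.2) + 23×L_2(8.2) + (-4)×L_3(8.2) + 22×L_4(8.2)
P(8.2) = -6.951762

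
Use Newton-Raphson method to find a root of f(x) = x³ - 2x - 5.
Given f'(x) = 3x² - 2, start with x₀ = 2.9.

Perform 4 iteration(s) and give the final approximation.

f(x) = x³ - 2x - 5
f'(x) = 3x² - 2
x₀ = 2.9

Newton-Raphson formula: x_{n+1} = x_n - f(x_n)/f'(x_n)

Iteration 1:
  f(2.900000) = 13.589000
  f'(2.900000) = 23.230000
  x_1 = 2.900000 - 13.589000/23.230000 = 2.315024
Iteration 2:
  f(2.315024) = 2.776939
  f'(2.315024) = 14.078004
  x_2 = 2.315024 - 2.776939/14.078004 = 2.117770
Iteration 3:
  f(2.117770) = 0.262551
  f'(2.117770) = 11.454848
  x_3 = 2.117770 - 0.262551/11.454848 = 2.094849
Iteration 4:
  f(2.094849) = 0.003326
  f'(2.094849) = 11.165182
  x_4 = 2.094849 - 0.003326/11.165182 = 2.094552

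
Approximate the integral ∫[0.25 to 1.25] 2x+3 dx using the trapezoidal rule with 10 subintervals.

f(x) = 2x+3
a = 0.25, b = 1.25, n = 10
h = (b - a)/n = 0.100000

Trapezoidal rule: (h/2)[f(x₀) + 2f(x₁) + 2f(x₂) + ... + f(xₙ)]

x_0 = 0.2500, f(x_0) = 3.500000, coefficient = 1
x_1 = 0.3500, f(x_1) = 3.700000, coefficient = 2
x_2 = 0.4500, f(x_2) = 3.900000, coefficient = 2
x_3 = 0.5500, f(x_3) = 4.100000, coefficient = 2
x_4 = 0.6500, f(x_4) = 4.300000, coefficient = 2
x_5 = 0.7500, f(x_5) = 4.500000, coefficient = 2
x_6 = 0.8500, f(x_6) = 4.700000, coefficient = 2
x_7 = 0.9500, f(x_7) = 4.900000, coefficient = 2
x_8 = 1.0500, f(x_8) = 5.100000, coefficient = 2
x_9 = 1.1500, f(x_9) = 5.300000, coefficient = 2
x_10 = 1.2500, f(x_10) = 5.500000, coefficient = 1

I ≈ (0.100000/2) × 90.000000 = 4.500000
Exact value: 4.500000
Error: 0.000000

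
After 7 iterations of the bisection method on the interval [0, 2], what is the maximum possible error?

Bisection error bound: |error| ≤ (b-a)/2^n
|error| ≤ (2 - 0)/2^7 = 2/2^7
|error| ≤ 0.0156250000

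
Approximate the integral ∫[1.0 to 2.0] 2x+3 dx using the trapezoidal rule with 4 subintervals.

f(x) = 2x+3
a = 1.0, b = 2.0, n = 4
h = (b - a)/n = 0.250000

Trapezoidal rule: (h/2)[f(x₀) + 2f(x₁) + 2f(x₂) + ... + f(xₙ)]

x_0 = 1.0000, f(x_0) = 5.000000, coefficient = 1
x_1 = 1.2500, f(x_1) = 5.500000, coefficient = 2
x_2 = 1.5000, f(x_2) = 6.000000, coefficient = 2
x_3 = 1.7500, f(x_3) = 6.500000, coefficient = 2
x_4 = 2.0000, f(x_4) = 7.000000, coefficient = 1

I ≈ (0.250000/2) × 48.000000 = 6.000000
Exact value: 6.000000
Error: 0.000000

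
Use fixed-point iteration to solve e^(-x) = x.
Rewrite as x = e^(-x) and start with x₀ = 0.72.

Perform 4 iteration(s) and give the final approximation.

Equation: e^(-x) = x
Fixed-point form: x = e^(-x)
x₀ = 0.72

x_1 = g(0.720000) = 0.486752
x_2 = g(0.486752) = 0.614619
x_3 = g(0.614619) = 0.540847
x_4 = g(0.540847) = 0.582255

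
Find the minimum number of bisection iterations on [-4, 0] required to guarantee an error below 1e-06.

We need (b-a)/2^n ≤ 1e-06
(0 - (-4))/2^n ≤ 1e-06
4/2^n ≤ 1e-06
2^n ≥ 4000000
n ≥ log₂(4000000) = 21.93
n ≥ 22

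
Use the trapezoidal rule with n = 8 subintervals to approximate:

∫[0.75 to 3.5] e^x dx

f(x) = e^x
a = 0.75, b = 3.5, n = 8
h = (b - a)/n = 0.343750

Trapezoidal rule: (h/2)[f(x₀) + 2f(x₁) + 2f(x₂) + ... + f(xₙ)]

x_0 = 0.7500, f(x_0) = 2.117000, coefficient = 1
x_1 = 1.0938, f(x_1) = 2.985449, coefficient = 2
x_2 = 1.4375, f(x_2) = 4.210157, coefficient = 2
x_3 = 1.7812, f(x_3) = 5.937273, coefficient = 2
x_4 = 2.1250, f(x_4) = 8.372897, coefficient = 2
x_5 = 2.4688, f(x_5) = 11.807678, coefficient = 2
x_6 = 2.8125, f(x_6) = 16.651495, coefficient = 2
x_7 = 3.1562, f(x_7) = 23.482372, coefficient = 2
x_8 = 3.5000, f(x_8) = 33.115452, coefficient = 1

I ≈ (0.343750/2) × 182.127095 = 31.303094
Exact value: 30.998452
Error: 0.304642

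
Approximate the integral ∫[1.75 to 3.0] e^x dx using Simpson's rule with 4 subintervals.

f(x) = e^x
a = 1.75, b = 3.0, n = 4
h = (b - a)/n = 0.312500

Simpson's rule: (h/3)[f(x₀) + 4f(x₁) + 2f(x₂) + ... + f(xₙ)]

x_0 = 1.7500, f(x_0) = 5.754603, coefficient = 1
x_1 = 2.0625, f(x_1) = 7.865609, coefficient = 4
x_2 = 2.3750, f(x_2) = 10.751013, coefficient = 2
x_3 = 2.6875, f(x_3) = 14.694893, coefficient = 4
x_4 = 3.0000, f(x_4) = 20.085537, coefficient = 1

I ≈ (0.312500/3) × 137.584174 = 14.331685
Exact value: 14.330934
Error: 0.000751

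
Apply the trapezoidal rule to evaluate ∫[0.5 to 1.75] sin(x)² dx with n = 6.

f(x) = sin(x)²
a = 0.5, b = 1.75, n = 6
h = (b - a)/n = 0.208333

Trapezoidal rule: (h/2)[f(x₀) + 2f(x₁) + 2f(x₂) + ... + f(xₙ)]

x_0 = 0.5000, f(x_0) = 0.229849, coefficient = 1
x_1 = 0.7083, f(x_1) = 0.423240, coefficient = 2
x_2 = 0.9167, f(x_2) = 0.629766, coefficient = 2
x_3 = 1.1250, f(x_3) = 0.814087, coefficient = 2
x_4 = 1.3333, f(x_4) = 0.944663, coefficient = 2
x_5 = 1.5417, f(x_5) = 0.999152, coefficient = 2
x_6 = 1.7500, f(x_6) = 0.968228, coefficient = 1

I ≈ (0.208333/2) × 8.819892 = 0.918739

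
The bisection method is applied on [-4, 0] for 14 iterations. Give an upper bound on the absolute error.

Bisection error bound: |error| ≤ (b-a)/2^n
|error| ≤ (0 - (-4))/2^14 = 4/2^14
|error| ≤ 0.0002441406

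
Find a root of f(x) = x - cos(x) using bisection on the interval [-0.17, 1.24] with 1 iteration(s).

f(x) = x - cos(x)
Initial interval: [-0.17, 1.24]

Iteration 1:
  c_1 = (-0.170000 + 1.240000)/2 = 0.535000
  f(c_1) = f(0.535000) = -0.325269
  f(a) × f(c) ≥ 0, new interval: [0.535000, 1.240000]

After 1 iteration(s), the approximation is c_1 = 0.535000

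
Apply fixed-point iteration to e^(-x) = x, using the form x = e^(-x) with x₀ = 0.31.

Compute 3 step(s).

Equation: e^(-x) = x
Fixed-point form: x = e^(-x)
x₀ = 0.31

x_1 = g(0.310000) = 0.733447
x_2 = g(0.733447) = 0.480251
x_3 = g(0.480251) = 0.618628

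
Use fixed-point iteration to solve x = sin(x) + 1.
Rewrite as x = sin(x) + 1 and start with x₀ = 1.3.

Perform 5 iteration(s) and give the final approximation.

Equation: x = sin(x) + 1
Fixed-point form: x = sin(x) + 1
x₀ = 1.3

x_1 = g(1.300000) = 1.963558
x_2 = g(1.963558) = 1.923856
x_3 = g(1.923856) = 1.938319
x_4 = g(1.938319) = 1.933220
x_5 = g(1.933220) = 1.935040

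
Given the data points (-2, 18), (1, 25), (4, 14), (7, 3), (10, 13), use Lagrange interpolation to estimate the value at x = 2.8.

Lagrange interpolation formula:
P(x) = Σ yᵢ × Lᵢ(x)
where Lᵢ(x) = Π_{j≠i} (x - xⱼ)/(xᵢ - xⱼ)

L_0(2.8) = (2.8 - 1)/(-2 - 1) × (2.8 - 4)/(-2 - 4) × (2.8 - 7)/(-2 - 7) × (2.8 - 10)/(-2 - 10) = -0.033600
L_1(2.8) = (2.8 - (-2))/(1 - (-2)) × (2.8 - 4)/(1 - 4) × (2.8 - 7)/(1 - 7) × (2.8 - 10)/(1 - 10) = 0.358400
L_2(2.8) = (2.8 - (-2))/(4 - (-2)) × (2.8 - 1)/(4 - 1) × (2.8 - 7)/(4 - 7) × (2.8 - 10)/(4 - 10) = 0.806400
L_3(2.8) = (2.8 - (-2))/(7 - (-2)) × (2.8 - 1)/(7 - 1) × (2.8 - 4)/(7 - 4) × (2.8 - 10)/(7 - 10) = -0.153600
L_4(2.8) = (2.8 - (-2))/(10 - (-2)) × (2.8 - 1)/(10 - 1) × (2.8 - 4)/(10 - 4) × (2.8 - 7)/(10 - 7) = 0.022400

P(2.8) = 18×L_0(2.8) + 25×L_1(2.8) + 14×L_2(2.8) + 3×L_3(2.8) + 13×L_4(2.8)
P(2.8) = 19.475200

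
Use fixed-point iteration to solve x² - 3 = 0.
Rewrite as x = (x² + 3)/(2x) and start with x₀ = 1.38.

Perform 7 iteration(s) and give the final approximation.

Equation: x² - 3 = 0
Fixed-point form: x = (x² + 3)/(2x)
x₀ = 1.38

x_1 = g(1.380000) = 1.776957
x_2 = g(1.776957) = 1.732618
x_3 = g(1.732618) = 1.732051
x_4 = g(1.732051) = 1.732051
x_5 = g(1.732051) = 1.732051
x_6 = g(1.732051) = 1.732051
x_7 = g(1.732051) = 1.732051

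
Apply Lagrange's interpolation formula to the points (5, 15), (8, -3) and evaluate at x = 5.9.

Lagrange interpolation formula:
P(x) = Σ yᵢ × Lᵢ(x)
where Lᵢ(x) = Π_{j≠i} (x - xⱼ)/(xᵢ - xⱼ)

L_0(5.9) = (5.9 - 8)/(5 - 8) = 0.700000
L_1(5.9) = (5.9 - 5)/(8 - 5) = 0.300000

P(5.9) = 15×L_0(5.9) + (-3)×L_1(5.9)
P(5.9) = 9.600000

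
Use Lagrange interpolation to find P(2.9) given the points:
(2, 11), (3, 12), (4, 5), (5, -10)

Lagrange interpolation formula:
P(x) = Σ yᵢ × Lᵢ(x)
where Lᵢ(x) = Π_{j≠i} (x - xⱼ)/(xᵢ - xⱼ)

L_0(2.9) = (2.9 - 3)/(2 - 3) × (2.9 - 4)/(2 - 4) × (2.9 - 5)/(2 - 5) = 0.038500
L_1(2.9) = (2.9 - 2)/(3 - 2) × (2.9 - 4)/(3 - 4) × (2.9 - 5)/(3 - 5) = 1.039500
L_2(2.9) = (2.9 - 2)/(4 - 2) × (2.9 - 3)/(4 - 3) × (2.9 - 5)/(4 - 5) = -0.094500
L_3(2.9) = (2.9 - 2)/(5 - 2) × (2.9 - 3)/(5 - 3) × (2.9 - 4)/(5 - 4) = 0.016500

P(2.9) = 11×L_0(2.9) + 12×L_1(2.9) + 5×L_2(2.9) + (-10)×L_3(2.9)
P(2.9) = 12.260000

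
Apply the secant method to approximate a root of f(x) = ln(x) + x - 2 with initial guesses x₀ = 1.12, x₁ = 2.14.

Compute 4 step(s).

f(x) = ln(x) + x - 2
x₀ = 1.12, x₁ = 2.14

Secant formula: x_{n+1} = x_n - f(x_n)(x_n - x_{n-1})/(f(x_n) - f(x_{n-1}))

Iteration 1:
  f(1.120000) = -0.766671
  f(2.140000) = 0.900806
  x_2 = 2.140000 - 0.900806×(2.140000 - 1.120000)/(0.900806 - (-0.766671))
       = 1.588975
Iteration 2:
  f(2.140000) = 0.900806
  f(1.588975) = 0.052064
  x_3 = 1.588975 - 0.052064×(1.588975 - 2.140000)/(0.052064 - 0.900806)
       = 1.555174
Iteration 3:
  f(1.588975) = 0.052064
  f(1.555174) = -0.003239
  x_4 = 1.555174 - (-0.003239)×(1.555174 - 1.588975)/(-0.003239 - 0.052064)
       = 1.557153
Iteration 4:
  f(1.555174) = -0.003239
  f(1.557153) = 0.000013
  x_5 = 1.557153 - 0.000013×(1.557153 - 1.555174)/(0.000013 - (-0.003239))
       = 1.557146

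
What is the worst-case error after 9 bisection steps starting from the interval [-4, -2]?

Bisection error bound: |error| ≤ (b-a)/2^n
|error| ≤ (-2 - (-4))/2^9 = 2/2^9
|error| ≤ 0.0039062500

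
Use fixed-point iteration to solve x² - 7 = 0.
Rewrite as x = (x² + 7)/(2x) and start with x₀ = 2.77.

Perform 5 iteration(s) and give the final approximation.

Equation: x² - 7 = 0
Fixed-point form: x = (x² + 7)/(2x)
x₀ = 2.77

x_1 = g(2.770000) = 2.648538
x_2 = g(2.648538) = 2.645753
x_3 = g(2.645753) = 2.645751
x_4 = g(2.645751) = 2.645751
x_5 = g(2.645751) = 2.645751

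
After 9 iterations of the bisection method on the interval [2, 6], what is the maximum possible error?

Bisection error bound: |error| ≤ (b-a)/2^n
|error| ≤ (6 - 2)/2^9 = 4/2^9
|error| ≤ 0.0078125000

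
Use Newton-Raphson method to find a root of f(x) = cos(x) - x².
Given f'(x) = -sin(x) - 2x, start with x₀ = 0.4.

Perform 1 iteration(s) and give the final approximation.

f(x) = cos(x) - x²
f'(x) = -sin(x) - 2x
x₀ = 0.4

Newton-Raphson formula: x_{n+1} = x_n - f(x_n)/f'(x_n)

Iteration 1:
  f(0.400000) = 0.761061
  f'(0.400000) = -1.189418
  x_1 = 0.400000 - 0.761061/(-1.189418) = 1.039860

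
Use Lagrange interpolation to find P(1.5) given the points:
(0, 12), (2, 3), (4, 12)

Lagrange interpolation formula:
P(x) = Σ yᵢ × Lᵢ(x)
where Lᵢ(x) = Π_{j≠i} (x - xⱼ)/(xᵢ - xⱼ)

L_0(1.5) = (1.5 - 2)/(0 - 2) × (1.5 - 4)/(0 - 4) = 0.156250
L_1(1.5) = (1.5 - 0)/(2 - 0) × (1.5 - 4)/(2 - 4) = 0.937500
L_2(1.5) = (1.5 - 0)/(4 - 0) × (1.5 - 2)/(4 - 2) = -0.093750

P(1.5) = 12×L_0(1.5) + 3×L_1(1.5) + 12×L_2(1.5)
P(1.5) = 3.562500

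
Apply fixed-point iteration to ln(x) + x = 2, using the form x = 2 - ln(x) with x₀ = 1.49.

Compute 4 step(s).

Equation: ln(x) + x = 2
Fixed-point form: x = 2 - ln(x)
x₀ = 1.49

x_1 = g(1.490000) = 1.601224
x_2 = g(1.601224) = 1.529232
x_3 = g(1.529232) = 1.575235
x_4 = g(1.575235) = 1.545596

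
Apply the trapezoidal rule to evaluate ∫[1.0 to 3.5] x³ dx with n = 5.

f(x) = x³
a = 1.0, b = 3.5, n = 5
h = (b - a)/n = 0.500000

Trapezoidal rule: (h/2)[f(x₀) + 2f(x₁) + 2f(x₂) + ... + f(xₙ)]

x_0 = 1.0000, f(x_0) = 1.000000, coefficient = 1
x_1 = 1.5000, f(x_1) = 3.375000, coefficient = 2
x_2 = 2.0000, f(x_2) = 8.000000, coefficient = 2
x_3 = 2.5000, f(x_3) = 15.625000, coefficient = 2
x_4 = 3.0000, f(x_4) = 27.000000, coefficient = 2
x_5 = 3.5000, f(x_5) = 42.875000, coefficient = 1

I ≈ (0.500000/2) × 151.875000 = 37.968750
Exact value: 37.265625
Error: 0.703125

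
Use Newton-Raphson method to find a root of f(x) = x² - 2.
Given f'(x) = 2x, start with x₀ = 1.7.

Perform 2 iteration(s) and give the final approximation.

f(x) = x² - 2
f'(x) = 2x
x₀ = 1.7

Newton-Raphson formula: x_{n+1} = x_n - f(x_n)/f'(x_n)

Iteration 1:
  f(1.700000) = 0.890000
  f'(1.700000) = 3.400000
  x_1 = 1.700000 - 0.890000/3.400000 = 1.438235
Iteration 2:
  f(1.438235) = 0.068521
  f'(1.438235) = 2.876471
  x_2 = 1.438235 - 0.068521/2.876471 = 1.414414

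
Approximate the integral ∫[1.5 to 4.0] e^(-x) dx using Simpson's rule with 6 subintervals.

f(x) = e^(-x)
a = 1.5, b = 4.0, n = 6
h = (b - a)/n = 0.416667

Simpson's rule: (h/3)[f(x₀) + 4f(x₁) + 2f(x₂) + ... + f(xₙ)]

x_0 = 1.5000, f(x_0) = 0.223130, coefficient = 1
x_1 = 1.9167, f(x_1) = 0.147096, coefficient = 4
x_2 = 2.3333, f(x_2) = 0.096972, coefficient = 2
x_3 = 2.7500, f(x_3) = 0.063928, coefficient = 4
x_4 = 3.1667, f(x_4) = 0.042144, coefficient = 2
x_5 = 3.5833, f(x_5) = 0.027783, coefficient = 4
x_6 = 4.0000, f(x_6) = 0.018316, coefficient = 1

I ≈ (0.416667/3) × 1.474906 = 0.204848
Exact value: 0.204815
Error: 0.000034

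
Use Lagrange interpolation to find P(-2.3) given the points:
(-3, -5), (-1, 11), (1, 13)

Lagrange interpolation formula:
P(x) = Σ yᵢ × Lᵢ(x)
where Lᵢ(x) = Π_{j≠i} (x - xⱼ)/(xᵢ - xⱼ)

L_0(-2.3) = (-2.3 - (-1))/(-3 - (-1)) × (-2.3 - 1)/(-3 - 1) = 0.536250
L_1(-2.3) = (-2.3 - (-3))/(-1 - (-3)) × (-2.3 - 1)/(-1 - 1) = 0.577500
L_2(-2.3) = (-2.3 - (-3))/(1 - (-3)) × (-2.3 - (-1))/(1 - (-1)) = -0.113750

P(-2.3) = (-5)×L_0(-2.3) + 11×L_1(-2.3) + 13×L_2(-2.3)
P(-2.3) = 2.192500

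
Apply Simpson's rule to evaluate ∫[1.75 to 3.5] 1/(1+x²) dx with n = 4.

f(x) = 1/(1+x²)
a = 1.75, b = 3.5, n = 4
h = (b - a)/n = 0.437500

Simpson's rule: (h/3)[f(x₀) + 4f(x₁) + 2f(x₂) + ... + f(xₙ)]

x_0 = 1.7500, f(x_0) = 0.246154, coefficient = 1
x_1 = 2.1875, f(x_1) = 0.172856, coefficient = 4
x_2 = 2.6250, f(x_2) = 0.126733, coefficient = 2
x_3 = 3.0625, f(x_3) = 0.096349, coefficient = 4
x_4 = 3.5000, f(x_4) = 0.075472, coefficient = 1

I ≈ (0.437500/3) × 1.651913 = 0.240904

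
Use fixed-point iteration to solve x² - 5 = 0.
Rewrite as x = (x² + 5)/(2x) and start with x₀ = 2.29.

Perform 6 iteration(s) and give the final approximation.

Equation: x² - 5 = 0
Fixed-point form: x = (x² + 5)/(2x)
x₀ = 2.29

x_1 = g(2.290000) = 2.236703
x_2 = g(2.236703) = 2.236068
x_3 = g(2.236068) = 2.236068
x_4 = g(2.236068) = 2.236068
x_5 = g(2.236068) = 2.236068
x_6 = g(2.236068) = 2.236068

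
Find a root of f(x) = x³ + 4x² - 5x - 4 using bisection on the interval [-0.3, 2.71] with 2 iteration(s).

f(x) = x³ + 4x² - 5x - 4
Initial interval: [-0.3, 2.71]

Iteration 1:
  c_1 = (-0.300000 + 2.710000)/2 = 1.205000
  f(c_1) = f(1.205000) = -2.467210
  f(a) × f(c) ≥ 0, new interval: [1.205000, 2.710000]
Iteration 2:
  c_2 = (1.205000 + 2.710000)/2 = 1.957500
  f(c_2) = f(1.957500) = 9.040486
  f(a) × f(c) < 0, new interval: [1.205000, 1.957500]

After 2 iteration(s), the approximation is c_2 = 1.957500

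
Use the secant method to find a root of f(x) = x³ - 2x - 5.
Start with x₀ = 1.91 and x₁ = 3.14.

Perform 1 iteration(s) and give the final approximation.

f(x) = x³ - 2x - 5
x₀ = 1.91, x₁ = 3.14

Secant formula: x_{n+1} = x_n - f(x_n)(x_n - x_{n-1})/(f(x_n) - f(x_{n-1}))

Iteration 1:
  f(1.910000) = -1.852129
  f(3.140000) = 19.679144
  x_2 = 3.140000 - 19.679144×(3.140000 - 1.910000)/(19.679144 - (-1.852129))
       = 2.015805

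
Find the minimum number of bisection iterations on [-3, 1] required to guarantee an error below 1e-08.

We need (b-a)/2^n ≤ 1e-08
(1 - (-3))/2^n ≤ 1e-08
4/2^n ≤ 1e-08
2^n ≥ 400000000
n ≥ log₂(400000000) = 28.58
n ≥ 29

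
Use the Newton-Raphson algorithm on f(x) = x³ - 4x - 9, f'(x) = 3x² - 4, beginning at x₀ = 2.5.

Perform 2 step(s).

f(x) = x³ - 4x - 9
f'(x) = 3x² - 4
x₀ = 2.5

Newton-Raphson formula: x_{n+1} = x_n - f(x_n)/f'(x_n)

Iteration 1:
  f(2.500000) = -3.375000
  f'(2.500000) = 14.750000
  x_1 = 2.500000 - (-3.375000)/14.750000 = 2.728814
Iteration 2:
  f(2.728814) = 0.404647
  f'(2.728814) = 18.339270
  x_2 = 2.728814 - 0.404647/18.339270 = 2.706749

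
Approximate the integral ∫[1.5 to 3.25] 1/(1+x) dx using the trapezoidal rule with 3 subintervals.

f(x) = 1/(1+x)
a = 1.5, b = 3.25, n = 3
h = (b - a)/n = 0.583333

Trapezoidal rule: (h/2)[f(x₀) + 2f(x₁) + 2f(x₂) + ... + f(xₙ)]

x_0 = 1.5000, f(x_0) = 0.400000, coefficient = 1
x_1 = 2.0833, f(x_1) = 0.324324, coefficient = 2
x_2 = 2.6667, f(x_2) = 0.272727, coefficient = 2
x_3 = 3.2500, f(x_3) = 0.235294, coefficient = 1

I ≈ (0.583333/2) × 1.829397 = 0.533574
Exact value: 0.530628
Error: 0.002946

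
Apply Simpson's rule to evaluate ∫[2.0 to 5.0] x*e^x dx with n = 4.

f(x) = x*e^x
a = 2.0, b = 5.0, n = 4
h = (b - a)/n = 0.750000

Simpson's rule: (h/3)[f(x₀) + 4f(x₁) + 2f(x₂) + ... + f(xₙ)]

x_0 = 2.0000, f(x_0) = 14.778112, coefficient = 1
x_1 = 2.7500, f(x_1) = 43.017238, coefficient = 4
x_2 = 3.5000, f(x_2) = 115.904082, coefficient = 2
x_3 = 4.2500, f(x_3) = 297.948002, coefficient = 4
x_4 = 5.0000, f(x_4) = 742.065796, coefficient = 1

I ≈ (0.750000/3) × 2352.513032 = 588.128258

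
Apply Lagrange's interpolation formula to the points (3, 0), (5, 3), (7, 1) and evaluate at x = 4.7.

Lagrange interpolation formula:
P(x) = Σ yᵢ × Lᵢ(x)
where Lᵢ(x) = Π_{j≠i} (x - xⱼ)/(xᵢ - xⱼ)

L_0(4.7) = (4.7 - 5)/(3 - 5) × (4.7 - 7)/(3 - 7) = 0.086250
L_1(4.7) = (4.7 - 3)/(5 - 3) × (4.7 - 7)/(5 - 7) = 0.977500
L_2(4.7) = (4.7 - 3)/(7 - 3) × (4.7 - 5)/(7 - 5) = -0.063750

P(4.7) = 0×L_0(4.7) + 3×L_1(4.7) + 1×L_2(4.7)
P(4.7) = 2.868750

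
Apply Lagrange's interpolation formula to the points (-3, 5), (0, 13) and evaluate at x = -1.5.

Lagrange interpolation formula:
P(x) = Σ yᵢ × Lᵢ(x)
where Lᵢ(x) = Π_{j≠i} (x - xⱼ)/(xᵢ - xⱼ)

L_0(-1.5) = (-1.5 - 0)/(-3 - 0) = 0.500000
L_1(-1.5) = (-1.5 - (-3))/(0 - (-3)) = 0.500000

P(-1.5) = 5×L_0(-1.5) + 13×L_1(-1.5)
P(-1.5) = 9.000000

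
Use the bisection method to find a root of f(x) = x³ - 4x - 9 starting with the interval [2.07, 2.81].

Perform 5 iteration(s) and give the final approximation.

f(x) = x³ - 4x - 9
Initial interval: [2.07, 2.81]

Iteration 1:
  c_1 = (2.070000 + 2.810000)/2 = 2.440000
  f(c_1) = f(2.440000) = -4.233216
  f(a) × f(c) ≥ 0, new interval: [2.440000, 2.810000]
Iteration 2:
  c_2 = (2.440000 + 2.810000)/2 = 2.625000
  f(c_2) = f(2.625000) = -1.412109
  f(a) × f(c) ≥ 0, new interval: [2.625000, 2.810000]
Iteration 3:
  c_3 = (2.625000 + 2.810000)/2 = 2.717500
  f(c_3) = f(2.717500) = 0.198211
  f(a) × f(c) < 0, new interval: [2.625000, 2.717500]
Iteration 4:
  c_4 = (2.625000 + 2.717500)/2 = 2.671250
  f(c_4) = f(2.671250) = -0.624091
  f(a) × f(c) ≥ 0, new interval: [2.671250, 2.717500]
Iteration 5:
  c_5 = (2.671250 + 2.717500)/2 = 2.694375
  f(c_5) = f(2.694375) = -0.217263
  f(a) × f(c) ≥ 0, new interval: [2.694375, 2.717500]

After 5 iteration(s), the approximation is c_5 = 2.694375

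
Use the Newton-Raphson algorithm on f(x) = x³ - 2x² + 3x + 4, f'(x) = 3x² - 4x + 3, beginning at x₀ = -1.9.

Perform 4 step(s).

f(x) = x³ - 2x² + 3x + 4
f'(x) = 3x² - 4x + 3
x₀ = -1.9

Newton-Raphson formula: x_{n+1} = x_n - f(x_n)/f'(x_n)

Iteration 1:
  f(-1.900000) = -15.779000
  f'(-1.900000) = 21.430000
  x_1 = -1.900000 - (-15.779000)/21.430000 = -1.163696
Iteration 2:
  f(-1.163696) = -3.775325
  f'(-1.163696) = 11.717346
  x_2 = -1.163696 - (-3.775325)/11.717346 = -0.841496
Iteration 3:
  f(-0.841496) = -0.536596
  f'(-0.841496) = 8.490331
  x_3 = -0.841496 - (-0.536596)/8.490331 = -0.778295
Iteration 4:
  f(-0.778295) = -0.017820
  f'(-0.778295) = 7.930411
  x_4 = -0.778295 - (-0.017820)/7.930411 = -0.776048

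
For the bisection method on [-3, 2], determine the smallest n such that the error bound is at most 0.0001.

We need (b-a)/2^n ≤ 0.0001
(2 - (-3))/2^n ≤ 0.0001
5/2^n ≤ 0.0001
2^n ≥ 50000
n ≥ log₂(50000) = 15.61
n ≥ 16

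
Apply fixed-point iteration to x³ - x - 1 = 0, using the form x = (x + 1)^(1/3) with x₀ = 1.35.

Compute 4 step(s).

Equation: x³ - x - 1 = 0
Fixed-point form: x = (x + 1)^(1/3)
x₀ = 1.35

x_1 = g(1.350000) = 1.329503
x_2 = g(1.329503) = 1.325626
x_3 = g(1.325626) = 1.324890
x_4 = g(1.324890) = 1.324751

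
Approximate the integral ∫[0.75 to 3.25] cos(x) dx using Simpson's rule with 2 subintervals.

f(x) = cos(x)
a = 0.75, b = 3.25, n = 2
h = (b - a)/n = 1.250000

Simpson's rule: (h/3)[f(x₀) + 4f(x₁) + 2f(x₂) + ... + f(xₙ)]

x_0 = 0.7500, f(x_0) = 0.731689, coefficient = 1
x_1 = 2.0000, f(x_1) = -0.416147, coefficient = 4
x_2 = 3.2500, f(x_2) = -0.994130, coefficient = 1

I ≈ (1.250000/3) × -1.927028 = -0.802928
Exact value: -0.789834
Error: 0.013095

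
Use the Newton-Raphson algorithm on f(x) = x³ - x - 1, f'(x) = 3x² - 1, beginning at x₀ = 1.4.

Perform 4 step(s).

f(x) = x³ - x - 1
f'(x) = 3x² - 1
x₀ = 1.4

Newton-Raphson formula: x_{n+1} = x_n - f(x_n)/f'(x_n)

Iteration 1:
  f(1.400000) = 0.344000
  f'(1.400000) = 4.880000
  x_1 = 1.400000 - 0.344000/4.880000 = 1.329508
Iteration 2:
  f(1.329508) = 0.020520
  f'(1.329508) = 4.302776
  x_2 = 1.329508 - 0.020520/4.302776 = 1.324739
Iteration 3:
  f(1.324739) = 0.000091
  f'(1.324739) = 4.264802
  x_3 = 1.324739 - 0.000091/4.264802 = 1.324718
Iteration 4:
  f(1.324718) = 0.000000
  f'(1.324718) = 4.264633
  x_4 = 1.324718 - 0.000000/4.264633 = 1.324718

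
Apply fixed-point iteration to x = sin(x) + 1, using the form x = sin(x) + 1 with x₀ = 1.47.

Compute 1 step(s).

Equation: x = sin(x) + 1
Fixed-point form: x = sin(x) + 1
x₀ = 1.47

x_1 = g(1.470000) = 1.994924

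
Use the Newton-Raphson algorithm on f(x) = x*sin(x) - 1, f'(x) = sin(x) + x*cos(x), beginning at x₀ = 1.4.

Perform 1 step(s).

f(x) = x*sin(x) - 1
f'(x) = sin(x) + x*cos(x)
x₀ = 1.4

Newton-Raphson formula: x_{n+1} = x_n - f(x_n)/f'(x_n)

Iteration 1:
  f(1.400000) = 0.379630
  f'(1.400000) = 1.223404
  x_1 = 1.400000 - 0.379630/1.223404 = 1.089694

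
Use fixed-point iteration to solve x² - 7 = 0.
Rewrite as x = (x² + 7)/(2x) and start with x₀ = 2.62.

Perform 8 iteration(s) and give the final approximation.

Equation: x² - 7 = 0
Fixed-point form: x = (x² + 7)/(2x)
x₀ = 2.62

x_1 = g(2.620000) = 2.645878
x_2 = g(2.645878) = 2.645751
x_3 = g(2.645751) = 2.645751
x_4 = g(2.645751) = 2.645751
x_5 = g(2.645751) = 2.645751
x_6 = g(2.645751) = 2.645751
x_7 = g(2.645751) = 2.645751
x_8 = g(2.645751) = 2.645751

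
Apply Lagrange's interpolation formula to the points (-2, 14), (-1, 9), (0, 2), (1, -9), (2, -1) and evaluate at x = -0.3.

Lagrange interpolation formula:
P(x) = Σ yᵢ × Lᵢ(x)
where Lᵢ(x) = Π_{j≠i} (x - xⱼ)/(xᵢ - xⱼ)

L_0(-0.3) = (-0.3 - (-1))/(-2 - (-1)) × (-0.3 - 0)/(-2 - 0) × (-0.3 - 1)/(-2 - 1) × (-0.3 - 2)/(-2 - 2) = -0.026162
L_1(-0.3) = (-0.3 - (-2))/(-1 - (-2)) × (-0.3 - 0)/(-1 - 0) × (-0.3 - 1)/(-1 - 1) × (-0.3 - 2)/(-1 - 2) = 0.254150
L_2(-0.3) = (-0.3 - (-2))/(0 - (-2)) × (-0.3 - (-1))/(0 - (-1)) × (-0.3 - 1)/(0 - 1) × (-0.3 - 2)/(0 - 2) = 0.889525
L_3(-0.3) = (-0.3 - (-2))/(1 - (-2)) × (-0.3 - (-1))/(1 - (-1)) × (-0.3 - 0)/(1 - 0) × (-0.3 - 2)/(1 - 2) = -0.136850
L_4(-0.3) = (-0.3 - (-2))/(2 - (-2)) × (-0.3 - (-1))/(2 - (-1)) × (-0.3 - 0)/(2 - 0) × (-0.3 - 1)/(2 - 1) = 0.019337

P(-0.3) = 14×L_0(-0.3) + 9×L_1(-0.3) + 2×L_2(-0.3) + (-9)×L_3(-0.3) + (-1)×L_4(-0.3)
P(-0.3) = 4.912438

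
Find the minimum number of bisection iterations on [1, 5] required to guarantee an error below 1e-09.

We need (b-a)/2^n ≤ 1e-09
(5 - 1)/2^n ≤ 1e-09
4/2^n ≤ 1e-09
2^n ≥ 4000000000
n ≥ log₂(4000000000) = 31.90
n ≥ 32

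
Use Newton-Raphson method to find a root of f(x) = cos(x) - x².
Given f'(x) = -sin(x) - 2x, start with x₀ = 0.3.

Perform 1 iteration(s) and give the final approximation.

f(x) = cos(x) - x²
f'(x) = -sin(x) - 2x
x₀ = 0.3

Newton-Raphson formula: x_{n+1} = x_n - f(x_n)/f'(x_n)

Iteration 1:
  f(0.300000) = 0.865336
  f'(0.300000) = -0.895520
  x_1 = 0.300000 - 0.865336/(-0.895520) = 1.266295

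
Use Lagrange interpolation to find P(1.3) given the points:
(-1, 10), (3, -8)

Lagrange interpolation formula:
P(x) = Σ yᵢ × Lᵢ(x)
where Lᵢ(x) = Π_{j≠i} (x - xⱼ)/(xᵢ - xⱼ)

L_0(1.3) = (1.3 - 3)/(-1 - 3) = 0.425000
L_1(1.3) = (1.3 - (-1))/(3 - (-1)) = 0.575000

P(1.3) = 10×L_0(1.3) + (-8)×L_1(1.3)
P(1.3) = -0.350000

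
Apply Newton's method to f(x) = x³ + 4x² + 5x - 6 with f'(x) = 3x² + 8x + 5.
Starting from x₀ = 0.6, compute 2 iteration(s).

f(x) = x³ + 4x² + 5x - 6
f'(x) = 3x² + 8x + 5
x₀ = 0.6

Newton-Raphson formula: x_{n+1} = x_n - f(x_n)/f'(x_n)

Iteration 1:
  f(0.600000) = -1.344000
  f'(0.600000) = 10.880000
  x_1 = 0.600000 - (-1.344000)/10.880000 = 0.723529
Iteration 2:
  f(0.723529) = 0.090390
  f'(0.723529) = 12.358720
  x_2 = 0.723529 - 0.090390/12.358720 = 0.716216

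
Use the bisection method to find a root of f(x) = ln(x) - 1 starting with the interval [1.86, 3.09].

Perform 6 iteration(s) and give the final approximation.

f(x) = ln(x) - 1
Initial interval: [1.86, 3.09]

Iteration 1:
  c_1 = (1.860000 + 3.090000)/2 = 2.475000
  f(c_1) = f(2.475000) = -0.093760
  f(a) × f(c) ≥ 0, new interval: [2.475000, 3.090000]
Iteration 2:
  c_2 = (2.475000 + 3.090000)/2 = 2.782500
  f(c_2) = f(2.782500) = 0.023350
  f(a) × f(c) < 0, new interval: [2.475000, 2.782500]
Iteration 3:
  c_3 = (2.475000 + 2.782500)/2 = 2.628750
  f(c_3) = f(2.628750) = -0.033492
  f(a) × f(c) ≥ 0, new interval: [2.628750, 2.782500]
Iteration 4:
  c_4 = (2.628750 + 2.782500)/2 = 2.705625
  f(c_4) = f(2.705625) = -0.004667
  f(a) × f(c) ≥ 0, new interval: [2.705625, 2.782500]
Iteration 5:
  c_5 = (2.705625 + 2.782500)/2 = 2.744063
  f(c_5) = f(2.744063) = 0.009439
  f(a) × f(c) < 0, new interval: [2.705625, 2.744063]
Iteration 6:
  c_6 = (2.705625 + 2.744063)/2 = 2.724844
  f(c_6) = f(2.724844) = 0.002411
  f(a) × f(c) < 0, new interval: [2.705625, 2.724844]

After 6 iteration(s), the approximation is c_6 = 2.724844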